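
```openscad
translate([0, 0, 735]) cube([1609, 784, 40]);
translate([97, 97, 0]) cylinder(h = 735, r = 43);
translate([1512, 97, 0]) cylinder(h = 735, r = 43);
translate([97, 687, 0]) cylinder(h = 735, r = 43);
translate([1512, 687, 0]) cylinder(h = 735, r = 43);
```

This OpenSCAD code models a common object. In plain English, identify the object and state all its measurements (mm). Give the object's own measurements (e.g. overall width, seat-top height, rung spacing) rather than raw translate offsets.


A rectangular dining table. The top is 1609×784×40 mm with its upper surface at z = 775 mm. It stands on four round legs of 86 mm diameter, each leg's bounding box inset 54 mm from the nearest pair of top edges, running from the floor to the underside of the top.


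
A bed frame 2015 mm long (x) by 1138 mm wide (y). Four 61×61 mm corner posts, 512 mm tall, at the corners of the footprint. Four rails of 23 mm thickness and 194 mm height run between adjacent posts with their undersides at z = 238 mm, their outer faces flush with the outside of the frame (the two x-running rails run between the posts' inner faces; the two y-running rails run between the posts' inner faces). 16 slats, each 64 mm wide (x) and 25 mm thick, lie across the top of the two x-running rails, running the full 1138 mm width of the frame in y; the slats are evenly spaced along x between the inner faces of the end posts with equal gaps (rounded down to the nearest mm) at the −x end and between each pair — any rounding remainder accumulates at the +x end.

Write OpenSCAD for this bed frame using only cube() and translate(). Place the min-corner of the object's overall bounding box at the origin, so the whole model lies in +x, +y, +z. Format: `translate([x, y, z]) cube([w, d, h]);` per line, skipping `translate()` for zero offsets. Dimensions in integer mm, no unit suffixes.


// slat z = rail_z + rail_h = 238 + 194 = 432
// slat gap = ⌊(1893 − 16·64) / 17⌋ = 51
cube([61, 61, 512]);
translate([0, 1077, 0]) cube([61, 61, 512]);
translate([1954, 0, 0]) cube([61, 61, 512]);
translate([1954, 1077, 0]) cube([61, 61, 512]);
translate([61, 0, 238]) cube([1893, 23, 194]);
translate([61, 1115, 238]) cube([1893, 23, 194]);
translate([0, 61, 238]) cube([23, 1016, 194]);
translate([1992, 61, 238]) cube([23, 1016, 194]);
translate([112, 0, 432]) cube([64, 1138, 25]);
translate([227, 0, 432]) cube([64, 1138, 25]);
translate([342, 0, 432]) cube([64, 1138, 25]);
translate([457, 0, 432]) cube([64, 1138, 25]);
translate([572, 0, 432]) cube([64, 1138, 25]);
translate([687, 0, 432]) cube([64, 1138, 25]);
translate([802, 0, 432]) cube([64, 1138, 25]);
translate([917, 0, 432]) cube([64, 1138, 25]);
translate([1032, 0, 432]) cube([64, 1138, 25]);
translate([1147, 0, 432]) cube([64, 1138, 25]);
translate([1262, 0, 432]) cube([64, 1138, 25]);
translate([1377, 0, 432]) cube([64, 1138, 25]);
translate([1492, 0, 432]) cube([64, 1138, 25]);
translate([1607, 0, 432]) cube([64, 1138, 25]);
translate([1722, 0, 432]) cube([64, 1138, 25]);
translate([1837, 0, 432]) cube([64, 1138, 25]);


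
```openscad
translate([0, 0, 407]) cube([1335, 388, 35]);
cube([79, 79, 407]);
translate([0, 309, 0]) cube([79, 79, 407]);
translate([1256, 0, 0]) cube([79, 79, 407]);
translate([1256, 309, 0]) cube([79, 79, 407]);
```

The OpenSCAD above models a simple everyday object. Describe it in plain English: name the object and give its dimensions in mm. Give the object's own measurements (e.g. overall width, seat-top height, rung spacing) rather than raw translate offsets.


A bench: a 1335×388 mm seat slab, 35 mm thick, top at z = 442 mm, on four 79×79 mm square legs flush with the seat corners and standing on z = 0.


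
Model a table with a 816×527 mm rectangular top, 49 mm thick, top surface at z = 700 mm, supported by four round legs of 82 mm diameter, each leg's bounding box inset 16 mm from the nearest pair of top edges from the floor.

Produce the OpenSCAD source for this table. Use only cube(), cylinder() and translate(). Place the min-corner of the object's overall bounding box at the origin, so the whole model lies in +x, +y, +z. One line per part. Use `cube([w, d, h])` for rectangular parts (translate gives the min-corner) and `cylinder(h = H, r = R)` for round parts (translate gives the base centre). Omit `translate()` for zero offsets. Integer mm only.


translate([0, 0, 651]) cube([816, 527, 49]);
translate([57, 57, 0]) cylinder(h = 651, r = 41);
translate([759, 57, 0]) cylinder(h = 651, r = 41);
translate([57, 470, 0]) cylinder(h = 651, r = 41);
translate([759, 470, 0]) cylinder(h = 651, r = 41);


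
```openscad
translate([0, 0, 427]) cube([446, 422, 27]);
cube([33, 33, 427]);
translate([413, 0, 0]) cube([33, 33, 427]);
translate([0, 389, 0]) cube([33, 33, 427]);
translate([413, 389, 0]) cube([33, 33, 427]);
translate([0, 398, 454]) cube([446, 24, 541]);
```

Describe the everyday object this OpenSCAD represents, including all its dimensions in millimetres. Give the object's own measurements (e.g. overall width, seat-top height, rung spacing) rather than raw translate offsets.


A chair. The seat is a 446×422×27 mm slab with its top at z = 454 mm, on four 33×33 mm corner legs (flush with the seat edges, standing on z = 0). A flat backrest 24 mm thick, 541 mm tall, spans the full seat width and rises from the seat top along its +y edge, rear face flush with the rear of the seat.


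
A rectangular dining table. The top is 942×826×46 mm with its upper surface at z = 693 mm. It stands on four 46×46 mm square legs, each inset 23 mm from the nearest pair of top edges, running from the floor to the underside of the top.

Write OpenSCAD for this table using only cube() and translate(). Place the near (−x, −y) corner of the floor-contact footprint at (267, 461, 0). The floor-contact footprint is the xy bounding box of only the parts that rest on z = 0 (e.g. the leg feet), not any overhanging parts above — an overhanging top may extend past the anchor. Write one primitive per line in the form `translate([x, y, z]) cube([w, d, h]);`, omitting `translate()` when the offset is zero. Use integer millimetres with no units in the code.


translate([244, 438, 647]) cube([942, 826, 46]);
translate([267, 461, 0]) cube([46, 46, 647]);
translate([1117, 461, 0]) cube([46, 46, 647]);
translate([267, 1195, 0]) cube([46, 46, 647]);
translate([1117, 1195, 0]) cube([46, 46, 647]);


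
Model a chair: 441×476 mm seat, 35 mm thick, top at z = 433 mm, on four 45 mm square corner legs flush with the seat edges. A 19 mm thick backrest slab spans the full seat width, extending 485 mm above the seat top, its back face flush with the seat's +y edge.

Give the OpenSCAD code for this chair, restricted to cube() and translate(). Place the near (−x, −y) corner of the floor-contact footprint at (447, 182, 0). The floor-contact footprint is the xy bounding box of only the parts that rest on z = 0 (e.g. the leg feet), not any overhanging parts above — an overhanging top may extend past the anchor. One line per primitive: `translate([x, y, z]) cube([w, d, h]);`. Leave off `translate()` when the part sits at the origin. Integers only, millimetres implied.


translate([447, 182, 398]) cube([441, 476, 35]);
translate([447, 182, 0]) cube([45, 45, 398]);
translate([843, 182, 0]) cube([45, 45, 398]);
translate([447, 613, 0]) cube([45, 45, 398]);
translate([843, 613, 0]) cube([45, 45, 398]);
translate([447, 639, 433]) cube([441, 19, 485]);


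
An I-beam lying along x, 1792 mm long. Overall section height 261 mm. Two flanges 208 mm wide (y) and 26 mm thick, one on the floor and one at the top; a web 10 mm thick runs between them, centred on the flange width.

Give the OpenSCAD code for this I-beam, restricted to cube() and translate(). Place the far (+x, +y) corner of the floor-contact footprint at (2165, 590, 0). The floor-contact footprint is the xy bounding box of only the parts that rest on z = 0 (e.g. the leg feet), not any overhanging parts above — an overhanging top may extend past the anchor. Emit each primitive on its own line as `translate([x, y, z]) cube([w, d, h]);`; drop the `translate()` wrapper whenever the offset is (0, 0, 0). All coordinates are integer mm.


translate([373, 382, 0]) cube([1792, 208, 26]);
translate([373, 481, 26]) cube([1792, 10, 209]);
translate([373, 382, 235]) cube([1792, 208, 26]);


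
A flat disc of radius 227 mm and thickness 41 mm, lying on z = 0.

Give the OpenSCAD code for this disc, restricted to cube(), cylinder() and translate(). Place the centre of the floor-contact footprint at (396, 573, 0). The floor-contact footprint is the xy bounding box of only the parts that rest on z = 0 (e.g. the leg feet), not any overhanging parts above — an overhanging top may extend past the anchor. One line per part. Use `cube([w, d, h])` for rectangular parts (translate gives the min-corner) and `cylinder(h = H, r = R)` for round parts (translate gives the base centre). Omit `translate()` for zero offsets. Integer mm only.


translate([396, 573, 0]) cylinder(h = 41, r = 227);


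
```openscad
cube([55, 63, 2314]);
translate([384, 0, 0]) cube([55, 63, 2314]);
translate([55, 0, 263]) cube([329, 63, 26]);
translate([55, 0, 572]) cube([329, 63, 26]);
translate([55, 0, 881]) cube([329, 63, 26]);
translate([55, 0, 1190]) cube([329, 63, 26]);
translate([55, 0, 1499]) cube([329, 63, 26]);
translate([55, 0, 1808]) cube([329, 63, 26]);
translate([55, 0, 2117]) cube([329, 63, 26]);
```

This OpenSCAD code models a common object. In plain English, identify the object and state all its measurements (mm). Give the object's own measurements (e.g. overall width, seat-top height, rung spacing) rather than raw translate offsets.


A straight ladder. Two 55×63 mm vertical rails, 2314 mm tall, stand 439 mm apart (outside-to-outside) with their front faces coplanar on the −y side. 7 rungs, each 63 mm deep and 26 mm tall, span between the inner faces of the rails, front faces flush with the rails. The lowest rung's underside is at z = 263 mm and rungs are spaced 309 mm apart (underside to underside).


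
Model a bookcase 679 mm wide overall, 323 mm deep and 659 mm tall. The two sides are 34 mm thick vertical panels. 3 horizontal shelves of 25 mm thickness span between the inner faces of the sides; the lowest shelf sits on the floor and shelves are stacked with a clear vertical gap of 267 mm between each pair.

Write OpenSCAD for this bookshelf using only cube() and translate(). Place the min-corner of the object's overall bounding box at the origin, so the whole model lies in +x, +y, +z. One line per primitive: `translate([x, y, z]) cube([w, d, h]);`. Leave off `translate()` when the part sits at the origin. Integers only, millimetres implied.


cube([34, 323, 659]);
translate([645, 0, 0]) cube([34, 323, 659]);
translate([34, 0, 0]) cube([611, 323, 25]);
translate([34, 0, 292]) cube([611, 323, 25]);
translate([34, 0, 584]) cube([611, 323, 25]);


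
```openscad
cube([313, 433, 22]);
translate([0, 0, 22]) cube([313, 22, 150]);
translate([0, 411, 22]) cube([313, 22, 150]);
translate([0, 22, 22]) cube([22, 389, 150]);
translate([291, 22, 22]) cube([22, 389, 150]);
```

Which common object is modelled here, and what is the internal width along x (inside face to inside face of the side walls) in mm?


An open box. The internal width is 269 mm.

A 313×433 base slab with four walls standing on it — an open box. The base is 313 mm wide and the walls are 22 mm thick, so the internal width is 313 − 2 × 22 = 269 mm.


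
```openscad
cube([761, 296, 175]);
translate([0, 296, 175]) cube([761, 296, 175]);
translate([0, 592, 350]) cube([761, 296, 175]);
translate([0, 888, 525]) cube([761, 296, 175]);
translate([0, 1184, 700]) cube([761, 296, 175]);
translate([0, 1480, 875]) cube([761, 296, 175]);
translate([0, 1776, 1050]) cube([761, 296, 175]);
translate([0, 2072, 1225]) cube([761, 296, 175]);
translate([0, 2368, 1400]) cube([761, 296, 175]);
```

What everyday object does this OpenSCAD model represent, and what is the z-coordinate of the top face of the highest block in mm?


A staircase. The total rise is 1575 mm.

9 identical blocks, each offset up and back from the previous — a staircase. Each step is 175 mm tall and there are 9 of them, so the total rise is 9 × 175 = 1575 mm.


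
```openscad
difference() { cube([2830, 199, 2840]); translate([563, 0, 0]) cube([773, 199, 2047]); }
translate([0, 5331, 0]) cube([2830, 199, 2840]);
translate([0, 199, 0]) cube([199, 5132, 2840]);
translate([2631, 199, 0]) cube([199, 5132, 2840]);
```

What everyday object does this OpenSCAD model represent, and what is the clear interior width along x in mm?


A single room. The interior width is 2432 mm.

Four walls enclosing a rectangle with a door in the front wall — a room. Outside width 2830 minus two 199 mm walls gives 2432 mm.


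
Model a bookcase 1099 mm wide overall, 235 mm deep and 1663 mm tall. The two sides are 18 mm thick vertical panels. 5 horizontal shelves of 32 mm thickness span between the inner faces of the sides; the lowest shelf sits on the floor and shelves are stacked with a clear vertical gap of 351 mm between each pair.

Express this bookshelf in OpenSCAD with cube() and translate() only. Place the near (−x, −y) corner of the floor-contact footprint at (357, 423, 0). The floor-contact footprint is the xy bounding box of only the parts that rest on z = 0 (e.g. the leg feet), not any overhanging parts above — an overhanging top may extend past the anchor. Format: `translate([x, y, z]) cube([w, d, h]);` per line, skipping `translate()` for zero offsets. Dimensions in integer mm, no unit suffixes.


translate([357, 423, 0]) cube([18, 235, 1663]);
translate([1438, 423, 0]) cube([18, 235, 1663]);
translate([375, 423, 0]) cube([1063, 235, 32]);
translate([375, 423, 383]) cube([1063, 235, 32]);
translate([375, 423, 766]) cube([1063, 235, 32]);
translate([375, 423, 1149]) cube([1063, 235, 32]);
translate([375, 423, 1532]) cube([1063, 235, 32]);


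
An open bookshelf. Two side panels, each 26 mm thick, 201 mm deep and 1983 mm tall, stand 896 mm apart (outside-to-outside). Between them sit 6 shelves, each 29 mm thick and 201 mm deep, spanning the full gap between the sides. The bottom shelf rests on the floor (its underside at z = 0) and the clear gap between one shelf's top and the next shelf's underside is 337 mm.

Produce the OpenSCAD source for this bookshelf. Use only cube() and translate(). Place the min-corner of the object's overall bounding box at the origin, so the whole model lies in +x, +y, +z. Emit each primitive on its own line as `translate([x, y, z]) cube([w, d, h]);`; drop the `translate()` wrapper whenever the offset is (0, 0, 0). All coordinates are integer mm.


cube([26, 201, 1983]);
translate([870, 0, 0]) cube([26, 201, 1983]);
translate([26, 0, 0]) cube([844, 201, 29]);
translate([26, 0, 366]) cube([844, 201, 29]);
translate([26, 0, 732]) cube([844, 201, 29]);
translate([26, 0, 1098]) cube([844, 201, 29]);
translate([26, 0, 1464]) cube([844, 201, 29]);
translate([26, 0, 1830]) cube([844, 201, 29]);


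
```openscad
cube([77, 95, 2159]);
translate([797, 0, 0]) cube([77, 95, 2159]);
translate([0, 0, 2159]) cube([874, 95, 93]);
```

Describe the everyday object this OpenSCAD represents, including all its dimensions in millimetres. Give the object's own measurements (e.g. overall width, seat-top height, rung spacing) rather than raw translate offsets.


A door frame. The clear opening is 720 mm wide and 2159 mm high. Two 77 mm wide jambs, 95 mm deep, stand either side of the opening from the floor to the top of the opening. A 93 mm thick head sits across the top of both jambs, spanning the full outside width of the frame.


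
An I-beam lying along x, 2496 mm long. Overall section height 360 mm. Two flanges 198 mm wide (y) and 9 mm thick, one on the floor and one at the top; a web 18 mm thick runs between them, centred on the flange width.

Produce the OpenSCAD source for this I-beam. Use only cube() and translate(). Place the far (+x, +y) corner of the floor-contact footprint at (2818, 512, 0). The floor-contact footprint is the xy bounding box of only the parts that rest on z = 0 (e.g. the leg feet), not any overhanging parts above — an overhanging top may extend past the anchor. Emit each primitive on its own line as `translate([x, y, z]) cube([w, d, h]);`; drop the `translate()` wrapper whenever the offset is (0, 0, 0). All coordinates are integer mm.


translate([322, 314, 0]) cube([2496, 198, 9]);
translate([322, 404, 9]) cube([2496, 18, 342]);
translate([322, 314, 351]) cube([2496, 198, 9]);


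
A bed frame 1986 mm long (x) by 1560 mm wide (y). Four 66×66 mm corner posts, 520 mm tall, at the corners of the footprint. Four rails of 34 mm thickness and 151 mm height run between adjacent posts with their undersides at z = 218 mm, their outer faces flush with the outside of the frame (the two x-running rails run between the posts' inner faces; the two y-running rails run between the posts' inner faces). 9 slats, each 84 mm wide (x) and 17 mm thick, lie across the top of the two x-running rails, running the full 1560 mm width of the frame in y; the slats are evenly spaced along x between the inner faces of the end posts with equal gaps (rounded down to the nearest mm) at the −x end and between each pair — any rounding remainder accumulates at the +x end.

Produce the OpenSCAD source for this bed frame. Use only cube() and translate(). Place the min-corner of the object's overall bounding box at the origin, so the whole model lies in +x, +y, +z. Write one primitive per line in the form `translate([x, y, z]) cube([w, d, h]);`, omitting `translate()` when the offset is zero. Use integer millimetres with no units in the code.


// slat z = rail_z + rail_h = 218 + 151 = 369
// slat gap = ⌊(1854 − 9·84) / 10⌋ = 109
cube([66, 66, 520]);
translate([0, 1494, 0]) cube([66, 66, 520]);
translate([1920, 0, 0]) cube([66, 66, 520]);
translate([1920, 1494, 0]) cube([66, 66, 520]);
translate([66, 0, 218]) cube([1854, 34, 151]);
translate([66, 1526, 218]) cube([1854, 34, 151]);
translate([0, 66, 218]) cube([34, 1428, 151]);
translate([1952, 66, 218]) cube([34, 1428, 151]);
translate([175, 0, 369]) cube([84, 1560, 17]);
translate([368, 0, 369]) cube([84, 1560, 17]);
translate([561, 0, 369]) cube([84, 1560, 17]);
translate([754, 0, 369]) cube([84, 1560, 17]);
translate([947, 0, 369]) cube([84, 1560, 17]);
translate([1140, 0, 369]) cube([84, 1560, 17]);
translate([1333, 0, 369]) cube([84, 1560, 17]);
translate([1526, 0, 369]) cube([84, 1560, 17]);
translate([1719, 0, 369]) cube([84, 1560, 17]);


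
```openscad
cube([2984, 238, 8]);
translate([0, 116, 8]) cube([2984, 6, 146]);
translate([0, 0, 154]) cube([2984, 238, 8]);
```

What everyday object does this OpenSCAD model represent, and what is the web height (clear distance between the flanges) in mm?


An I-beam. The web height is 146 mm.

Two wide flanges with a thin centred web — an I-beam. Overall 162 mm minus two 8 mm flanges gives a web of 162 − 2·8 = 146 mm.


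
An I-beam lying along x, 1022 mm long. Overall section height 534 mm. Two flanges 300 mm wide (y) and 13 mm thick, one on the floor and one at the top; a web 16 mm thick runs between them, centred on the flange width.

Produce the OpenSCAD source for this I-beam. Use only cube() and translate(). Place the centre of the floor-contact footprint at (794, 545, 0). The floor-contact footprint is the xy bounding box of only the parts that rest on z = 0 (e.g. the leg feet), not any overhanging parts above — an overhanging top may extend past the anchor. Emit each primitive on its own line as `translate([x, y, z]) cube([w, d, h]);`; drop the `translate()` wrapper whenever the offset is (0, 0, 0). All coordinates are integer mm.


translate([283, 395, 0]) cube([1022, 300, 13]);
translate([283, 537, 13]) cube([1022, 16, 508]);
translate([283, 395, 521]) cube([1022, 300, 13]);


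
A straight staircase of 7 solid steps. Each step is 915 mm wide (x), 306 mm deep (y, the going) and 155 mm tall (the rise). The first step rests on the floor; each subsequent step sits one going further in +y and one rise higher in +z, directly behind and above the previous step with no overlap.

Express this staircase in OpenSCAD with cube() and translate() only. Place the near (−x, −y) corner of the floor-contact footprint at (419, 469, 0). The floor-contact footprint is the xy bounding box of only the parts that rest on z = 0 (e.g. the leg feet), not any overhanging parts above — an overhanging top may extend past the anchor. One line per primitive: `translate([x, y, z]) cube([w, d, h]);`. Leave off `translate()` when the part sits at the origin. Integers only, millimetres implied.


translate([419, 469, 0]) cube([915, 306, 155]);
translate([419, 775, 155]) cube([915, 306, 155]);
translate([419, 1081, 310]) cube([915, 306, 155]);
translate([419, 1387, 465]) cube([915, 306, 155]);
translate([419, 1693, 620]) cube([915, 306, 155]);
translate([419, 1999, 775]) cube([915, 306, 155]);
translate([419, 2305, 930]) cube([915, 306, 155]);


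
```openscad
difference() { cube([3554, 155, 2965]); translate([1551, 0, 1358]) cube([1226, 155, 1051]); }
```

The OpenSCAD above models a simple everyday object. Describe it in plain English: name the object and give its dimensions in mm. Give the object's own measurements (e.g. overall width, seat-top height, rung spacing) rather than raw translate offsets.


A wall 3554 mm long (x), 155 mm thick (y), 2965 mm tall, with a rectangular window opening cut through it. The opening is 1226 mm wide and 1051 mm tall; its sill is at z = 1358 mm and its near (−x) edge is 1551 mm from the wall's −x end. The opening passes through the full wall thickness.


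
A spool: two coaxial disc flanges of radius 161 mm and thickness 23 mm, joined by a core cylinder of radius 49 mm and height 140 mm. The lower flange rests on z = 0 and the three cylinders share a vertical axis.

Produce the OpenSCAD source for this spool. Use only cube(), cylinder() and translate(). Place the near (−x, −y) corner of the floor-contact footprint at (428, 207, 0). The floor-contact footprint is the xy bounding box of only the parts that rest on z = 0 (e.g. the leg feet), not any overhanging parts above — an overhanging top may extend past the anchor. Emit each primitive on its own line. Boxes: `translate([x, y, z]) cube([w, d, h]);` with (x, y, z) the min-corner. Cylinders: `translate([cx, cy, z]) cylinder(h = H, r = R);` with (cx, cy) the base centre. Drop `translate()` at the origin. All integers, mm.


translate([589, 368, 0]) cylinder(h = 23, r = 161);
translate([589, 368, 23]) cylinder(h = 140, r = 49);
translate([589, 368, 163]) cylinder(h = 23, r = 161);


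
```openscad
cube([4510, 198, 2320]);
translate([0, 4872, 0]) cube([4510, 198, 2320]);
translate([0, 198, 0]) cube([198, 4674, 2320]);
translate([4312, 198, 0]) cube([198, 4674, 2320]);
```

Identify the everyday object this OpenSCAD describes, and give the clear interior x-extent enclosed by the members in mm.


A house (or room) frame. The interior width is 4114 mm.

Four 2320 mm walls enclosing a rectangle with no floor or roof — a room or house frame. Outside width is 4510 mm and wall thickness is 198 mm, so the interior width is 4510 − 2 × 198 = 4114 mm.


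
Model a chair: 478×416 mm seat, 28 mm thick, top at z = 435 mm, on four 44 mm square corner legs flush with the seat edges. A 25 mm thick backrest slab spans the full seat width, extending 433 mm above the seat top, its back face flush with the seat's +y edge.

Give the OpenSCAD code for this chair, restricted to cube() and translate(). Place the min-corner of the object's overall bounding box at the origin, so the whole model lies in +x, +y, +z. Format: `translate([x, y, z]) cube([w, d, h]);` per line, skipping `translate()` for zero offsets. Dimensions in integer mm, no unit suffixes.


translate([0, 0, 407]) cube([478, 416, 28]);
cube([44, 44, 407]);
translate([434, 0, 0]) cube([44, 44, 407]);
translate([0, 372, 0]) cube([44, 44, 407]);
translate([434, 372, 0]) cube([44, 44, 407]);
translate([0, 391, 435]) cube([478, 25, 433]);


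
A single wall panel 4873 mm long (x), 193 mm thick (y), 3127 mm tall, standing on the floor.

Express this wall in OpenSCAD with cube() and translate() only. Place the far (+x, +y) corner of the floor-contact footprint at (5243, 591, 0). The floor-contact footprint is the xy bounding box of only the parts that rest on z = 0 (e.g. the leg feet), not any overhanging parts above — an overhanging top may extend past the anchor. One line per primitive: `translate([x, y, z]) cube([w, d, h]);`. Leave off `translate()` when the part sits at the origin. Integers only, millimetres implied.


translate([370, 398, 0]) cube([4873, 193, 3127]);


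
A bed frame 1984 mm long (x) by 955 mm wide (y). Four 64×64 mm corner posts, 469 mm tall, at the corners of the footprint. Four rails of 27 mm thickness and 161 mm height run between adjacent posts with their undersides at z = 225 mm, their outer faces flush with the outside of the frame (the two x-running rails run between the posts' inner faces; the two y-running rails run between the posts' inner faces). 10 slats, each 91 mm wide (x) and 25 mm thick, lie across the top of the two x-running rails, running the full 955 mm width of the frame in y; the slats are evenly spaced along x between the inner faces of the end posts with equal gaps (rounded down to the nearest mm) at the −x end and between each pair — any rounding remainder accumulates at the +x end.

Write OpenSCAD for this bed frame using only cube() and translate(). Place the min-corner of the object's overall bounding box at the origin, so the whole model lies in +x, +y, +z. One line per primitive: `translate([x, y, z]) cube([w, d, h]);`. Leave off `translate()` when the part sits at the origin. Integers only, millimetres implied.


cube([64, 64, 469]);
translate([0, 891, 0]) cube([64, 64, 469]);
translate([1920, 0, 0]) cube([64, 64, 469]);
translate([1920, 891, 0]) cube([64, 64, 469]);
translate([64, 0, 225]) cube([1856, 27, 161]);
translate([64, 928, 225]) cube([1856, 27, 161]);
translate([0, 64, 225]) cube([27, 827, 161]);
translate([1957, 64, 225]) cube([27, 827, 161]);
translate([150, 0, 386]) cube([91, 955, 25]);
translate([327, 0, 386]) cube([91, 955, 25]);
translate([504, 0, 386]) cube([91, 955, 25]);
translate([681, 0, 386]) cube([91, 955, 25]);
translate([858, 0, 386]) cube([91, 955, 25]);
translate([1035, 0, 386]) cube([91, 955, 25]);
translate([1212, 0, 386]) cube([91, 955, 25]);
translate([1389, 0, 386]) cube([91, 955, 25]);
translate([1566, 0, 386]) cube([91, 955, 25]);
translate([1743, 0, 386]) cube([91, 955, 25]);


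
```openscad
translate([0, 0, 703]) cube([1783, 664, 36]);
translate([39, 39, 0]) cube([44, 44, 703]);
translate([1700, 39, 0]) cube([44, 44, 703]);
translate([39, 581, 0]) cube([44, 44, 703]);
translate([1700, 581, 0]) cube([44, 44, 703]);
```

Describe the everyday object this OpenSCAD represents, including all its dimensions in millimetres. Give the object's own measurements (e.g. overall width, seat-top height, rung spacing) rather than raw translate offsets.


A table: top 1783 mm (x) × 664 mm (y), 36 mm thick, upper face at z = 739 mm, on four 44×44 mm square legs, each inset 39 mm from the nearest pair of top edges from z = 0 to the bottom of the top.


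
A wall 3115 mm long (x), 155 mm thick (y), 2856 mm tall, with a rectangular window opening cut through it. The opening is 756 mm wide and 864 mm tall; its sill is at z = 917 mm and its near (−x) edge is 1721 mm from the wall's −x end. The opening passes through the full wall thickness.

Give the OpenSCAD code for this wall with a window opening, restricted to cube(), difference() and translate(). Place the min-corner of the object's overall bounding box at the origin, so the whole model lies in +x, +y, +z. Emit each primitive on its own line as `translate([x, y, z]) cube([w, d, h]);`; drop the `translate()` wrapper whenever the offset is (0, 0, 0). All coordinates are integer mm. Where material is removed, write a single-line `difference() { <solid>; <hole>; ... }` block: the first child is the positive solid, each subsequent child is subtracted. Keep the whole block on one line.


difference() { cube([3115, 155, 2856]); translate([1721, 0, 917]) cube([756, 155, 864]); }


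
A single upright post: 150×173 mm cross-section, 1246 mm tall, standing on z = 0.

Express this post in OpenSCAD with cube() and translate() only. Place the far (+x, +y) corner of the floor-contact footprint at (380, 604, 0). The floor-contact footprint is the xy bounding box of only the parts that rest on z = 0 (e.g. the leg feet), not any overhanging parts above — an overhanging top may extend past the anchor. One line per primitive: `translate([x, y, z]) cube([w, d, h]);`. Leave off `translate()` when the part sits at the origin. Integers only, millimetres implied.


translate([230, 431, 0]) cube([150, 173, 1246]);


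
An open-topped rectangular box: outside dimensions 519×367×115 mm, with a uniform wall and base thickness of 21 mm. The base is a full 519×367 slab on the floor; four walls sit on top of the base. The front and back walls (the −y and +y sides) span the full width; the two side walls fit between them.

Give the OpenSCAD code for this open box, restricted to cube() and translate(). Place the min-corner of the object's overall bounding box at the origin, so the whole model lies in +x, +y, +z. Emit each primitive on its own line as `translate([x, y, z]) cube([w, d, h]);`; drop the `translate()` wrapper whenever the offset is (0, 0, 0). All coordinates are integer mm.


cube([519, 367, 21]);
translate([0, 0, 21]) cube([519, 21, 94]);
translate([0, 346, 21]) cube([519, 21, 94]);
translate([0, 21, 21]) cube([21, 325, 94]);
translate([498, 21, 21]) cube([21, 325, 94]);


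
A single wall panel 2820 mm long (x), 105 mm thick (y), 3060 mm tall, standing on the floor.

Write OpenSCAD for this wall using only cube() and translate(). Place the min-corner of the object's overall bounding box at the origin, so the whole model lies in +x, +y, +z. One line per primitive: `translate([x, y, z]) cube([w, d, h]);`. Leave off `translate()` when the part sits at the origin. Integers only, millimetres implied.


cube([2820, 105, 3060]);


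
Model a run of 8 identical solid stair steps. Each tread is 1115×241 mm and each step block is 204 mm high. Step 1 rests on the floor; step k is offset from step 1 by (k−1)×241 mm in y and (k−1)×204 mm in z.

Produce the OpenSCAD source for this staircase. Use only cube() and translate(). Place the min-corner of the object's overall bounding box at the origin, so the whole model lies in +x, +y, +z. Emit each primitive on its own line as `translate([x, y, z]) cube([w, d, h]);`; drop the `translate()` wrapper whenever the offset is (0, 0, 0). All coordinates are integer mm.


cube([1115, 241, 204]);
translate([0, 241, 204]) cube([1115, 241, 204]);
translate([0, 482, 408]) cube([1115, 241, 204]);
translate([0, 723, 612]) cube([1115, 241, 204]);
translate([0, 964, 816]) cube([1115, 241, 204]);
translate([0, 1205, 1020]) cube([1115, 241, 204]);
translate([0, 1446, 1224]) cube([1115, 241, 204]);
translate([0, 1687, 1428]) cube([1115, 241, 204]);


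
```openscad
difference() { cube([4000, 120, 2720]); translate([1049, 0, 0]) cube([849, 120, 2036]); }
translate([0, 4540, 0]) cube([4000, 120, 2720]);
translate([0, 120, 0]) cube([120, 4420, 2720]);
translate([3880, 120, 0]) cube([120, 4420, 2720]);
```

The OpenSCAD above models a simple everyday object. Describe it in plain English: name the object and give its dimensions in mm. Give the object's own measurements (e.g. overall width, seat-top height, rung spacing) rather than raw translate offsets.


A single room: four walls, each 2720 mm tall and 120 mm thick, enclosing an outside footprint 4000×4660 mm (x × y), no floor or roof. The front and back walls (−y and +y sides) run the full x-width; the side walls fit between their inner faces. A door opening 849 mm wide and 2036 mm tall is cut through the front wall from the floor up, its −x edge 1049 mm from the wall's −x end.


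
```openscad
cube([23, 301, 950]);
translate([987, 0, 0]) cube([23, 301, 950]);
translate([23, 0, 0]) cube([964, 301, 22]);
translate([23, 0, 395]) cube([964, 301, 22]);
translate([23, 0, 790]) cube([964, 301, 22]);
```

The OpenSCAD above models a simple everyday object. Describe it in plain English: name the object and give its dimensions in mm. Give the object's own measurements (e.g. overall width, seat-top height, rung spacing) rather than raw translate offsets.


An open bookshelf. Two side panels, each 23 mm thick, 301 mm deep and 950 mm tall, stand 1010 mm apart (outside-to-outside). Between them sit 3 shelves, each 22 mm thick and 301 mm deep, spanning the full gap between the sides. The bottom shelf rests on the floor (its underside at z = 0) and the clear gap between one shelf's top and the next shelf's underside is 373 mm.


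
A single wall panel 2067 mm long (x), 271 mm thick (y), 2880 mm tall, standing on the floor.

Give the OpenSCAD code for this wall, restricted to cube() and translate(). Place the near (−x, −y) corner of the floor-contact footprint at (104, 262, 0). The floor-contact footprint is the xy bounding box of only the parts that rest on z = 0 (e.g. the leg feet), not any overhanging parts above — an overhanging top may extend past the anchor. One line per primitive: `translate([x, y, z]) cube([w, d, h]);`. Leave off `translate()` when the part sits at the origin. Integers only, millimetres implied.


translate([104, 262, 0]) cube([2067, 271, 2880]);


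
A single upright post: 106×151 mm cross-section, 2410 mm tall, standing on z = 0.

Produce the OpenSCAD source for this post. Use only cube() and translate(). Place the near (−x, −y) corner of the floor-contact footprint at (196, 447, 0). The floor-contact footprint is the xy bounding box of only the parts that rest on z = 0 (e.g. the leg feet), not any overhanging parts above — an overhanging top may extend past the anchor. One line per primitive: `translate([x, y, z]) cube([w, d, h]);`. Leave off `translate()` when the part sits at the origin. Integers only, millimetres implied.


translate([196, 447, 0]) cube([106, 151, 2410]);


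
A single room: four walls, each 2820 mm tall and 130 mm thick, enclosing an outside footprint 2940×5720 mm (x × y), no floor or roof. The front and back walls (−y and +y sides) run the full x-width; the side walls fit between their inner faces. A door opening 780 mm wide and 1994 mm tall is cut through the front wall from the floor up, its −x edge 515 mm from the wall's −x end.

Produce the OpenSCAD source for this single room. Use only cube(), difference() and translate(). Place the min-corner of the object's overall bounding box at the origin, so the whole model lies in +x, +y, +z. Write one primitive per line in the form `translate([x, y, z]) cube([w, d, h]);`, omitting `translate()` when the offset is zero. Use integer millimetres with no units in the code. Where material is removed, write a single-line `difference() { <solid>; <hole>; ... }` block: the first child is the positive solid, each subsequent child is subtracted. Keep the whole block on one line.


difference() { cube([2940, 130, 2820]); translate([515, 0, 0]) cube([780, 130, 1994]); }
translate([0, 5590, 0]) cube([2940, 130, 2820]);
translate([0, 130, 0]) cube([130, 5460, 2820]);
translate([2810, 130, 0]) cube([130, 5460, 2820]);


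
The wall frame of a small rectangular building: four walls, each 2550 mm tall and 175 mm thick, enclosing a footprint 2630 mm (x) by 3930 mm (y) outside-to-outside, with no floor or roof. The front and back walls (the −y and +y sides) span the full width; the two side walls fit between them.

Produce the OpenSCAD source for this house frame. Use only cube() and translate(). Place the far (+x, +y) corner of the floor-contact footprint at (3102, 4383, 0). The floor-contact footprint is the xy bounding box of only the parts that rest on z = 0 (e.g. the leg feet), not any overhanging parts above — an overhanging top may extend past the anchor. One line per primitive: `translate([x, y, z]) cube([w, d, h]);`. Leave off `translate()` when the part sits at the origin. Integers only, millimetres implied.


translate([472, 453, 0]) cube([2630, 175, 2550]);
translate([472, 4208, 0]) cube([2630, 175, 2550]);
translate([472, 628, 0]) cube([175, 3580, 2550]);
translate([2927, 628, 0]) cube([175, 3580, 2550]);


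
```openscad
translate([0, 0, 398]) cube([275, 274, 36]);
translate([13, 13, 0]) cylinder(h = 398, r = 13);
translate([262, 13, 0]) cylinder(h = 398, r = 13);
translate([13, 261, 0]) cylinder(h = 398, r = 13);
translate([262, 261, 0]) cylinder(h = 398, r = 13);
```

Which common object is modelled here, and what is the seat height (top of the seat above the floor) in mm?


A stool. The seat height is 434 mm.

A 275×274×36 slab at z = 398 on four corner cylinders — a stool. The seat top is 398 + 36 = 434 mm.


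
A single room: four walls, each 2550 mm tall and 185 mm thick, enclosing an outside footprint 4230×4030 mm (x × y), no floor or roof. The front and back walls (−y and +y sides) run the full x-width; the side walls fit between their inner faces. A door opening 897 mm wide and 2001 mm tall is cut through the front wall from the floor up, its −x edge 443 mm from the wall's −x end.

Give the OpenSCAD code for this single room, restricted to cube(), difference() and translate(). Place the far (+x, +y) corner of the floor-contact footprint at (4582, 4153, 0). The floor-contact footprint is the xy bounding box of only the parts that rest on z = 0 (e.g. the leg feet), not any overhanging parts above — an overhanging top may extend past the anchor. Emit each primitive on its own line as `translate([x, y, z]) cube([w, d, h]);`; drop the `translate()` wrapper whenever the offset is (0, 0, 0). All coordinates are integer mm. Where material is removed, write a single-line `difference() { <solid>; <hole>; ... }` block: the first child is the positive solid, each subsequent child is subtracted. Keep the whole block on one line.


difference() { translate([352, 123, 0]) cube([4230, 185, 2550]); translate([795, 123, 0]) cube([897, 185, 2001]); }
translate([352, 3968, 0]) cube([4230, 185, 2550]);
translate([352, 308, 0]) cube([185, 3660, 2550]);
translate([4397, 308, 0]) cube([185, 3660, 2550]);


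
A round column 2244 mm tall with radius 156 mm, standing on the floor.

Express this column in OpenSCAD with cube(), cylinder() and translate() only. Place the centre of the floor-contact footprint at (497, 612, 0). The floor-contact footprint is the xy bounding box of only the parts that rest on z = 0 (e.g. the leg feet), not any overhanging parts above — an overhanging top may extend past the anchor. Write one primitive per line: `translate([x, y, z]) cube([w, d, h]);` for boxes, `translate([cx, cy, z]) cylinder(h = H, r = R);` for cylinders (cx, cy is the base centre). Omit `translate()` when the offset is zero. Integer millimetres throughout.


translate([497, 612, 0]) cylinder(h = 2244, r = 156);


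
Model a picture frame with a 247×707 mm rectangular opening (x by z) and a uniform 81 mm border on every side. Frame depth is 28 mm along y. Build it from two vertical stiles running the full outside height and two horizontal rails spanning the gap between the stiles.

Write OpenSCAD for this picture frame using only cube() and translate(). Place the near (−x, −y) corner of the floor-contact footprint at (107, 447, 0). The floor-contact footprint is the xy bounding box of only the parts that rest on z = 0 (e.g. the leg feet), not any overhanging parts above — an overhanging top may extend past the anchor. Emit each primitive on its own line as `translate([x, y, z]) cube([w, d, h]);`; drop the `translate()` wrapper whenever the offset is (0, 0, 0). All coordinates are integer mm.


translate([107, 447, 0]) cube([81, 28, 869]);
translate([435, 447, 0]) cube([81, 28, 869]);
translate([188, 447, 0]) cube([247, 28, 81]);
translate([188, 447, 788]) cube([247, 28, 81]);
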